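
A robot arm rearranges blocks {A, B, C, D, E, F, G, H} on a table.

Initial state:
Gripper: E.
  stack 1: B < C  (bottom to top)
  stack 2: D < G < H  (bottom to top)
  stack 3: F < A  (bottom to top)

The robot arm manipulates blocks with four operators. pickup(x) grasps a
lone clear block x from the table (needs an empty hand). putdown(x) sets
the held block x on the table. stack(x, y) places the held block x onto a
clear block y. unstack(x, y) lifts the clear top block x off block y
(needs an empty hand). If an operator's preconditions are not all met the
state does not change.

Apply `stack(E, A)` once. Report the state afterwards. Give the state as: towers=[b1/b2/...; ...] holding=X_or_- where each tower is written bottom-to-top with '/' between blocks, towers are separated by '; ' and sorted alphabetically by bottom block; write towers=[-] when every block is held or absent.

before: towers=[B/C; D/G/H; F/A] holding=E
pre[stack(E, A)]: holding(E) ✓, clear(A) ✓, E≠A ✓
all met → apply stack(E, A)
after:  towers=[B/C; D/G/H; F/A/E] holding=-

towers=[B/C; D/G/H; F/A/E] holding=-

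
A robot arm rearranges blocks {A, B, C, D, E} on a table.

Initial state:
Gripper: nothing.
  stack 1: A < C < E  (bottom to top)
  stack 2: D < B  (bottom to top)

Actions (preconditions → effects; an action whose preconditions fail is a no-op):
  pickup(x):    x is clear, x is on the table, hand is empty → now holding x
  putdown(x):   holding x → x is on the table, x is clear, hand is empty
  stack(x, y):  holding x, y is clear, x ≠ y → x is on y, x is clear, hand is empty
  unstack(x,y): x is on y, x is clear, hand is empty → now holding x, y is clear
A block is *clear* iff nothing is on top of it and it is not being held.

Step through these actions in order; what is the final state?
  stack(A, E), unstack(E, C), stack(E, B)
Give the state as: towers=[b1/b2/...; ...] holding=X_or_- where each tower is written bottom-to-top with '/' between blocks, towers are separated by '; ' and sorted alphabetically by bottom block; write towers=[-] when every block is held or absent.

step 1 (stack(A, E)) [no-op]: towers=[A/C/E; D/B] holding=-
step 2 (unstack(E, C)): towers=[A/C; D/B] holding=E
step 3 (stack(E, B)): towers=[A/C; D/B/E] holding=-

towers=[A/C; D/B/E] holding=-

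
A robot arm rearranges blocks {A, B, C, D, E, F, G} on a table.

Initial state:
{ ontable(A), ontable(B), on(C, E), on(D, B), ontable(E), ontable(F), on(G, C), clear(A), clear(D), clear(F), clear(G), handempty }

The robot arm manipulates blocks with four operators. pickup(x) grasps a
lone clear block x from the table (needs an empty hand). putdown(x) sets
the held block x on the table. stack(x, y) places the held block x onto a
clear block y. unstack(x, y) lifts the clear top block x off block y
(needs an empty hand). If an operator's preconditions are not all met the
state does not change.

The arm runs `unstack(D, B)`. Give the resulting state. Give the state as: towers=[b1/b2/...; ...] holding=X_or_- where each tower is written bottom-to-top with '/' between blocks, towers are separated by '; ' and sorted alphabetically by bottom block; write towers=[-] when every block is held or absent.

before: towers=[A; B/D; E/C/G; F] holding=-
pre[unstack(D, B)]: on(D,B) ok, clear(D) ok, handempty ok
all met → apply unstack(D, B)
after:  towers=[A; B; E/C/G; F] holding=D

towers=[A; B; E/C/G; F] holding=D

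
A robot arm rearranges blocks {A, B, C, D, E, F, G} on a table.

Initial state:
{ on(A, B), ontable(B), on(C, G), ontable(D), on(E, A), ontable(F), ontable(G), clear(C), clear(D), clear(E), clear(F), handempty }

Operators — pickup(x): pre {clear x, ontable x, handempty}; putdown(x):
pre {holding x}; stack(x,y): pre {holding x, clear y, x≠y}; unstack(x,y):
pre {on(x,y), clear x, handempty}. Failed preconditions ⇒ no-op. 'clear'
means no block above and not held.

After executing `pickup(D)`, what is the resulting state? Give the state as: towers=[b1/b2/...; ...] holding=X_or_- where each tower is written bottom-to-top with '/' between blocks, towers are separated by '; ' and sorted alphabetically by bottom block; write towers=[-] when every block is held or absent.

towers=[B/A/E; F; G/C] holding=D

before: towers=[B/A/E; D; F; G/C] holding=-
pre[pickup(D)]: clear(D) yes, ontable(D) yes, handempty yes
all met → apply pickup(D)
after:  towers=[B/A/E; F; G/C] holding=D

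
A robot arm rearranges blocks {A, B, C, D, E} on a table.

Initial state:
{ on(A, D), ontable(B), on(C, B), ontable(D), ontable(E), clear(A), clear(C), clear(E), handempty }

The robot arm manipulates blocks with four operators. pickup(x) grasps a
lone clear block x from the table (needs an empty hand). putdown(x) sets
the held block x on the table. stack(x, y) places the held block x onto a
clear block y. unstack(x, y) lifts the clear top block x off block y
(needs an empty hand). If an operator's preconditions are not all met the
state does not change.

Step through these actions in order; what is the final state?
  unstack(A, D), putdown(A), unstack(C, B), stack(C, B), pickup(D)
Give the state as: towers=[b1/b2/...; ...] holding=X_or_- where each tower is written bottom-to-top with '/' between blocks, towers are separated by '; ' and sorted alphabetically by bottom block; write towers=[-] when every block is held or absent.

step 1 (unstack(A, D)): towers=[B/C; D; E] holding=A
step 2 (putdown(A)): towers=[A; B/C; D; E] holding=-
step 3 (unstack(C, B)): towers=[A; B; D; E] holding=C
step 4 (stack(C, B)): towers=[A; B/C; D; E] holding=-
step 5 (pickup(D)): towers=[A; B/C; E] holding=D

towers=[A; B/C; E] holding=D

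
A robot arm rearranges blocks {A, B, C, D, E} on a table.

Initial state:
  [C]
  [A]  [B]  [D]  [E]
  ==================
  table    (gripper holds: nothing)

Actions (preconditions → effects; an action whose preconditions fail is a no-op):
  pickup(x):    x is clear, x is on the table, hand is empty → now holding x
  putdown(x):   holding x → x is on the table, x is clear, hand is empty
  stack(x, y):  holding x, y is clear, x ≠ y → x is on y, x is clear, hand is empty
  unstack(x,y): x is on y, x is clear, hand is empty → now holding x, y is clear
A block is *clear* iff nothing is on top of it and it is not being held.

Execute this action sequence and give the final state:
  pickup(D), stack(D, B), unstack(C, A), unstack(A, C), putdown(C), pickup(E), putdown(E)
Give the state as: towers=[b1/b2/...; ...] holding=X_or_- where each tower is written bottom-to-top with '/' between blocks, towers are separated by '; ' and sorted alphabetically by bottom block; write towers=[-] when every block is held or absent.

towers=[A; B/D; C; E] holding=-

step 1 (pickup(D)): towers=[A/C; B; E] holding=D
step 2 (stack(D, B)): towers=[A/C; B/D; E] holding=-
step 3 (unstack(C, A)): towers=[A; B/D; E] holding=C
step 4 (unstack(A, C)) [no-op]: towers=[A; B/D; E] holding=C
step 5 (putdown(C)): towers=[A; B/D; C; E] holding=-
step 6 (pickup(E)): towers=[A; B/D; C] holding=E
step 7 (putdown(E)): towers=[A; B/D; C; E] holding=-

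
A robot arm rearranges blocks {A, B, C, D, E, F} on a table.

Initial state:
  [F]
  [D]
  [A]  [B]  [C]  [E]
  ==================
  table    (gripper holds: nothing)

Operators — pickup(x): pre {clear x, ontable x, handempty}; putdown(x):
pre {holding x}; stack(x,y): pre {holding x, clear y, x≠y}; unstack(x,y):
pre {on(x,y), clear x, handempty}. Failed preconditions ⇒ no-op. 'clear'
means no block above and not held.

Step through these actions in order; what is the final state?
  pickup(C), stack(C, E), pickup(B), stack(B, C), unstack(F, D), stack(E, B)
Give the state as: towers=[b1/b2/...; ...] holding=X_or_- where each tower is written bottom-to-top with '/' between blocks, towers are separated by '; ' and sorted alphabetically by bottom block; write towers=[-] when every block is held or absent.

step 1 (pickup(C)): towers=[A/D/F; B; E] holding=C
step 2 (stack(C, E)): towers=[A/D/F; B; E/C] holding=-
step 3 (pickup(B)): towers=[A/D/F; E/C] holding=B
step 4 (stack(B, C)): towers=[A/D/F; E/C/B] holding=-
step 5 (unstack(F, D)): towers=[A/D; E/C/B] holding=F
step 6 (stack(E, B)) [no-op]: towers=[A/D; E/C/B] holding=F

towers=[A/D; E/C/B] holding=F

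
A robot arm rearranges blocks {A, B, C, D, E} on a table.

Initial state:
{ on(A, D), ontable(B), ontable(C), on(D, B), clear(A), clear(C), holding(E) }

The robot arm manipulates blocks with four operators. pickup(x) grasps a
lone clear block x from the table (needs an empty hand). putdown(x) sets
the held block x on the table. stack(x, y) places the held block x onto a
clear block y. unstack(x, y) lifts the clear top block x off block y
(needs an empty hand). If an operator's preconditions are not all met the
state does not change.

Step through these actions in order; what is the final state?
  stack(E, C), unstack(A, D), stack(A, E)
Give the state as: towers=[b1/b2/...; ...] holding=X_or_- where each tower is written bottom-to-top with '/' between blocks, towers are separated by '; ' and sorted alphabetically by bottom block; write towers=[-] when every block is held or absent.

step 1 (stack(E, C)): towers=[B/D/A; C/E] holding=-
step 2 (unstack(A, D)): towers=[B/D; C/E] holding=A
step 3 (stack(A, E)): towers=[B/D; C/E/A] holding=-

towers=[B/D; C/E/A] holding=-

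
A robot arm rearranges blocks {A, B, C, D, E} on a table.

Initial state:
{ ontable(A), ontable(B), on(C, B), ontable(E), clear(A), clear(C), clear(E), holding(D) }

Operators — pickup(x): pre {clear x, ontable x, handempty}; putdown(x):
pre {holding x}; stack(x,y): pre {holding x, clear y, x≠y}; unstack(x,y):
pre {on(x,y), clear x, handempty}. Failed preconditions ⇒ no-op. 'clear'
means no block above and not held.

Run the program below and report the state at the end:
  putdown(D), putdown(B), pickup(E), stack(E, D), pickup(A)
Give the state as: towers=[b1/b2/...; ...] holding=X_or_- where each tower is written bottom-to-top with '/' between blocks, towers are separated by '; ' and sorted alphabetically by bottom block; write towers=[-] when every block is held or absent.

step 1 (putdown(D)): towers=[A; B/C; D; E] holding=-
step 2 (putdown(B)) [no-op]: towers=[A; B/C; D; E] holding=-
step 3 (pickup(E)): towers=[A; B/C; D] holding=E
step 4 (stack(E, D)): towers=[A; B/C; D/E] holding=-
step 5 (pickup(A)): towers=[B/C; D/E] holding=A

towers=[B/C; D/E] holding=A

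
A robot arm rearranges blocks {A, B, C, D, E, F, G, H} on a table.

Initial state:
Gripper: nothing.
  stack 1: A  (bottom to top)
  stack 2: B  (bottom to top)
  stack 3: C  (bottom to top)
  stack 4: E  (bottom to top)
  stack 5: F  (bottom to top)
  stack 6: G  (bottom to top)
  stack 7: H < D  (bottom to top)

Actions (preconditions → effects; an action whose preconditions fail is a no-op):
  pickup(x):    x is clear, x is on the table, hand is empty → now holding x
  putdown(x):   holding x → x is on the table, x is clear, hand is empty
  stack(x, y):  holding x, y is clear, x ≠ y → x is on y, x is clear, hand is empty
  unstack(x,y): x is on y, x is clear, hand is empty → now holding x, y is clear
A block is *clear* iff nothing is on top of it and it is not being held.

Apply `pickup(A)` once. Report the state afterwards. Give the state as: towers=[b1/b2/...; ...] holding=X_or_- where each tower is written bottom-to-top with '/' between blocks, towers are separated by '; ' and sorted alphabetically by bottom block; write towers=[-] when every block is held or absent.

before: towers=[A; B; C; E; F; G; H/D] holding=-
pre[pickup(A)]: clear(A) yes, ontable(A) yes, handempty yes
all met → apply pickup(A)
after:  towers=[B; C; E; F; G; H/D] holding=A

towers=[B; C; E; F; G; H/D] holding=A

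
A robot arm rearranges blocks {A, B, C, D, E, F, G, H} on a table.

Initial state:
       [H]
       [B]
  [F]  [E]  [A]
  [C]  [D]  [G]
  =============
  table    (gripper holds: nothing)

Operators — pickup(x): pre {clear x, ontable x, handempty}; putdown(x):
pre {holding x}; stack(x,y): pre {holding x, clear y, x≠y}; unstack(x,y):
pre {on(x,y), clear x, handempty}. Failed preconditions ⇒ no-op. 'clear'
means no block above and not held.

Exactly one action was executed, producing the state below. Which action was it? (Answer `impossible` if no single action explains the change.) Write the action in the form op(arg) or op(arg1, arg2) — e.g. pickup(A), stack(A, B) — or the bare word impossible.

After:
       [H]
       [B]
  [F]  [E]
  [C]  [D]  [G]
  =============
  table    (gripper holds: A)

unstack(A, G)

target: towers=[C/F; D/E/B/H; G] holding=A
     unstack(A, G) → towers=[C/F; D/E/B/H; G] holding=A  ← match
     unstack(H, B) → towers=[C/F; D/E/B; G/A] holding=H
     unstack(F, C) → towers=[C; D/E/B/H; G/A] holding=F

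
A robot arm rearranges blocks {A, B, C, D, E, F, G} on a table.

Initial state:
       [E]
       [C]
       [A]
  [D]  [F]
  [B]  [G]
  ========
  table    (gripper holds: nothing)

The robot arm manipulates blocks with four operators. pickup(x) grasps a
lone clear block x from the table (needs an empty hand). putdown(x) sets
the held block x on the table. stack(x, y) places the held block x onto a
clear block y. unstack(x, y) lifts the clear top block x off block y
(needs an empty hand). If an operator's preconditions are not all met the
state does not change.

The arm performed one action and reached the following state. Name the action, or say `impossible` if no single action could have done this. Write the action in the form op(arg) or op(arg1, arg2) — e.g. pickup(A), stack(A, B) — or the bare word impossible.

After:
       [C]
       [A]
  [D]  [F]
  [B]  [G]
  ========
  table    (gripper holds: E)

unstack(E, C)

target: towers=[B/D; G/F/A/C] holding=E
     unstack(D, B) → towers=[B; G/F/A/C/E] holding=D
     unstack(E, C) → towers=[B/D; G/F/A/C] holding=E  ← match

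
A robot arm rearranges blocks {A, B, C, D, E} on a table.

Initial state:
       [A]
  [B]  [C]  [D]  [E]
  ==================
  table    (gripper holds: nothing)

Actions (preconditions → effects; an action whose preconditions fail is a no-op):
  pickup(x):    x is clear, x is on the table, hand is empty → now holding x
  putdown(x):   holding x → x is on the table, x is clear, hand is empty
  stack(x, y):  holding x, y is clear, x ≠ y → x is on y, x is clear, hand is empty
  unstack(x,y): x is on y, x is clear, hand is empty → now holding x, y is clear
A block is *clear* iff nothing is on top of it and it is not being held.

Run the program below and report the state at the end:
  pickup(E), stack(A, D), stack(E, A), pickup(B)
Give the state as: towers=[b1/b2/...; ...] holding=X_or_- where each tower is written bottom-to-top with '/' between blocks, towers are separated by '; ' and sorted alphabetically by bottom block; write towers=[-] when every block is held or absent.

towers=[C/A/E; D] holding=B

step 1 (pickup(E)): towers=[B; C/A; D] holding=E
step 2 (stack(A, D)) [no-op]: towers=[B; C/A; D] holding=E
step 3 (stack(E, A)): towers=[B; C/A/E; D] holding=-
step 4 (pickup(B)): towers=[C/A/E; D] holding=B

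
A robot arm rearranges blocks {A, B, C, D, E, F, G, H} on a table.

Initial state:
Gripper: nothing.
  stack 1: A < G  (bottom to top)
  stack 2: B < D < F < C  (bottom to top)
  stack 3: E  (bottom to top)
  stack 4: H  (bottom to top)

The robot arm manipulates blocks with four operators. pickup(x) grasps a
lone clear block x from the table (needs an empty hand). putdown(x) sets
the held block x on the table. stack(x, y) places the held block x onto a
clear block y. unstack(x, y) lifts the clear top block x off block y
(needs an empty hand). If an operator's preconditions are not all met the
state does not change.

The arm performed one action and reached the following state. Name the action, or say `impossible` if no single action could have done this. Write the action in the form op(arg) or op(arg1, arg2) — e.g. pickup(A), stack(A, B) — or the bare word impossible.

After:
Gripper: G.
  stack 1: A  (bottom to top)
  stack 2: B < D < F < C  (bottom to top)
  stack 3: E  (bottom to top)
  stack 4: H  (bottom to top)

target: towers=[A; B/D/F/C; E; H] holding=G
     unstack(G, A) → towers=[A; B/D/F/C; E; H] holding=G  ← match
         pickup(E) → towers=[A/G; B/D/F/C; H] holding=E
         pickup(H) → towers=[A/G; B/D/F/C; E] holding=H
     unstack(C, F) → towers=[A/G; B/D/F; E; H] holding=C

unstack(G, A)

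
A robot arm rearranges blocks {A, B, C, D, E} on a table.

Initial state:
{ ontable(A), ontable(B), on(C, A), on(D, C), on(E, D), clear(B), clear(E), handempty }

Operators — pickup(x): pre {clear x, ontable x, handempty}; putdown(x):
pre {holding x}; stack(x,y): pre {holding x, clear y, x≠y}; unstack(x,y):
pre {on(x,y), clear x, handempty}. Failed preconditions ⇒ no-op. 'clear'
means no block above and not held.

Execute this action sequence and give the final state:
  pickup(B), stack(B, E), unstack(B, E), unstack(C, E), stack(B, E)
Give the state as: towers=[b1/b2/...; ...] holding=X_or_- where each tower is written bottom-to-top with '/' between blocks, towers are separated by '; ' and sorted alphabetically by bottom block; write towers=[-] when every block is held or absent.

step 1 (pickup(B)): towers=[A/C/D/E] holding=B
step 2 (stack(B, E)): towers=[A/C/D/E/B] holding=-
step 3 (unstack(B, E)): towers=[A/C/D/E] holding=B
step 4 (unstack(C, E)) [no-op]: towers=[A/C/D/E] holding=B
step 5 (stack(B, E)): towers=[A/C/D/E/B] holding=-

towers=[A/C/D/E/B] holding=-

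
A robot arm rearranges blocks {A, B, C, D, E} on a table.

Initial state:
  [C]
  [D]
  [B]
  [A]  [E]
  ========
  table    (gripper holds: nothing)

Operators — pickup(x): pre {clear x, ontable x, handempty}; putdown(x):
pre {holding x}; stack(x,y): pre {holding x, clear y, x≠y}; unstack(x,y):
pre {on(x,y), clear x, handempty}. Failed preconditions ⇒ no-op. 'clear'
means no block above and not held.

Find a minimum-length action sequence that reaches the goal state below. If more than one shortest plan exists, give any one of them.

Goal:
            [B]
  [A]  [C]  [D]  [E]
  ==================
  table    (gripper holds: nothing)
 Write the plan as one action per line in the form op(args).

unstack(C, D)
putdown(C)
unstack(D, B)
putdown(D)
unstack(B, A)
stack(B, D)

step 1 (unstack(C, D)): towers=[A/B/D; E] holding=C
step 2 (putdown(C)): towers=[A/B/D; C; E] holding=-
step 3 (unstack(D, B)): towers=[A/B; C; E] holding=D
step 4 (putdown(D)): towers=[A/B; C; D; E] holding=-
step 5 (unstack(B, A)): towers=[A; C; D; E] holding=B
step 6 (stack(B, D)): towers=[A; C; D/B; E] holding=-
goal check: towers=[A; C; D/B; E] holding=- — reached (length 6, optimal by BFS)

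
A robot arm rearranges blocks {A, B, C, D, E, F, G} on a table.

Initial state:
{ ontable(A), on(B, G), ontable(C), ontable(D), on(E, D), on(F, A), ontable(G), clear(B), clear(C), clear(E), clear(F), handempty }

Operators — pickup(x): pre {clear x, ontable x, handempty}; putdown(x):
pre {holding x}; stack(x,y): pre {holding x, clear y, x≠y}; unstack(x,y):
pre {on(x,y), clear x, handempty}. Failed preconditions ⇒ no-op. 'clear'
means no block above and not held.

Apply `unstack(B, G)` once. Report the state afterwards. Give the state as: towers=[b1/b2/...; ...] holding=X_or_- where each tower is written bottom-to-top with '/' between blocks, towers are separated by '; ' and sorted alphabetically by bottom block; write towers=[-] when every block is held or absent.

before: towers=[A/F; C; D/E; G/B] holding=-
pre[unstack(B, G)]: on(B,G) yes, clear(B) yes, handempty yes
all met → apply unstack(B, G)
after:  towers=[A/F; C; D/E; G] holding=B

towers=[A/F; C; D/E; G] holding=B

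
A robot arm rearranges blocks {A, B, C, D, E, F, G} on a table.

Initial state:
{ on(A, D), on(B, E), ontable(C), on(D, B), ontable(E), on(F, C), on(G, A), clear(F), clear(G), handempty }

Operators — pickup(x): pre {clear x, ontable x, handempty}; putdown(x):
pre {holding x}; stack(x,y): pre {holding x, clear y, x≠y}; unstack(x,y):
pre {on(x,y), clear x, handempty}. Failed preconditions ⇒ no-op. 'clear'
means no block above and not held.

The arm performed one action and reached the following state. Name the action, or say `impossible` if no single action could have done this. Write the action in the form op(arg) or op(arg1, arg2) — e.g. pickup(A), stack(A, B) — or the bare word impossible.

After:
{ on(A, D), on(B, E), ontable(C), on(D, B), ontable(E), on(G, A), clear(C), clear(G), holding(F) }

unstack(F, C)

target: towers=[C; E/B/D/A/G] holding=F
     unstack(F, C) → towers=[C; E/B/D/A/G] holding=F  ← match
     unstack(G, A) → towers=[C/F; E/B/D/A] holding=G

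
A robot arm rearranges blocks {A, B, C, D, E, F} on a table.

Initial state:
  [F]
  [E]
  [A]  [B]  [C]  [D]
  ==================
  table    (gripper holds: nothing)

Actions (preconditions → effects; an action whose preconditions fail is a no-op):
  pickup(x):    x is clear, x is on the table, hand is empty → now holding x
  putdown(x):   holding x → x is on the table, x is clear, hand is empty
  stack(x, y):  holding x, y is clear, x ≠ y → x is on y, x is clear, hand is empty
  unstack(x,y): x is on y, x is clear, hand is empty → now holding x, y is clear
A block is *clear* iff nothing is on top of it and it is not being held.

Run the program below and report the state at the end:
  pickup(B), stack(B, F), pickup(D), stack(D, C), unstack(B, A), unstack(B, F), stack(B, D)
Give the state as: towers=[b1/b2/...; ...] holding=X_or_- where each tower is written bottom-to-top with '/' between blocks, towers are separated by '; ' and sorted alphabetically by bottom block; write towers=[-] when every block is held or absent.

step 1 (pickup(B)): towers=[A/E/F; C; D] holding=B
step 2 (stack(B, F)): towers=[A/E/F/B; C; D] holding=-
step 3 (pickup(D)): towers=[A/E/F/B; C] holding=D
step 4 (stack(D, C)): towers=[A/E/F/B; C/D] holding=-
step 5 (unstack(B, A)) [no-op]: towers=[A/E/F/B; C/D] holding=-
step 6 (unstack(B, F)): towers=[A/E/F; C/D] holding=B
step 7 (stack(B, D)): towers=[A/E/F; C/D/B] holding=-

towers=[A/E/F; C/D/B] holding=-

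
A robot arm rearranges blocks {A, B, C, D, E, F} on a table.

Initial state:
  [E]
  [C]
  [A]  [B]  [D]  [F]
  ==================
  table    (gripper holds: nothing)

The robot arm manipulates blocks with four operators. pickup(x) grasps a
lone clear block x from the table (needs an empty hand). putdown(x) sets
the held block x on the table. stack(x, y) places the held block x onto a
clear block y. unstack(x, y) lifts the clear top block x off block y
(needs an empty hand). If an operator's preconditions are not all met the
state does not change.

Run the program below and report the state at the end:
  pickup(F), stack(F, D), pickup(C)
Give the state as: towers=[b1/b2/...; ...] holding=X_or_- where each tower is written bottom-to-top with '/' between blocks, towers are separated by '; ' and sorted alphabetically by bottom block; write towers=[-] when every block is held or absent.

step 1 (pickup(F)): towers=[A/C/E; B; D] holding=F
step 2 (stack(F, D)): towers=[A/C/E; B; D/F] holding=-
step 3 (pickup(C)) [no-op]: towers=[A/C/E; B; D/F] holding=-

towers=[A/C/E; B; D/F] holding=-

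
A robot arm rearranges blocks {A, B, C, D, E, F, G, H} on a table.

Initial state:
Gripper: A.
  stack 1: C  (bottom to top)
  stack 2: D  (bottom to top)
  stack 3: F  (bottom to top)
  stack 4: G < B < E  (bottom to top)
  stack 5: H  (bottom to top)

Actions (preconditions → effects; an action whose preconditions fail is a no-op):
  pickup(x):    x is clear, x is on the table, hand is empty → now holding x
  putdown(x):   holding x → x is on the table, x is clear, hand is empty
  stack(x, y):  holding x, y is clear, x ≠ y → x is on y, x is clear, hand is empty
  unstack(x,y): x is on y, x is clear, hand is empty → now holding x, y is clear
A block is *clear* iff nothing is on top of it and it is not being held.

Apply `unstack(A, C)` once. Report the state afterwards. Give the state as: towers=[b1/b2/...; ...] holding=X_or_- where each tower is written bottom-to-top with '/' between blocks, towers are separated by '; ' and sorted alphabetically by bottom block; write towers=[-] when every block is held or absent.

before: towers=[C; D; F; G/B/E; H] holding=A
pre[unstack(A, C)]: on(A,C) ✗, clear(A) ✗, handempty ✗
on(A,C), clear(A), handempty unmet → unstack(A, C) is a no-op
after:  towers=[C; D; F; G/B/E; H] holding=A

towers=[C; D; F; G/B/E; H] holding=A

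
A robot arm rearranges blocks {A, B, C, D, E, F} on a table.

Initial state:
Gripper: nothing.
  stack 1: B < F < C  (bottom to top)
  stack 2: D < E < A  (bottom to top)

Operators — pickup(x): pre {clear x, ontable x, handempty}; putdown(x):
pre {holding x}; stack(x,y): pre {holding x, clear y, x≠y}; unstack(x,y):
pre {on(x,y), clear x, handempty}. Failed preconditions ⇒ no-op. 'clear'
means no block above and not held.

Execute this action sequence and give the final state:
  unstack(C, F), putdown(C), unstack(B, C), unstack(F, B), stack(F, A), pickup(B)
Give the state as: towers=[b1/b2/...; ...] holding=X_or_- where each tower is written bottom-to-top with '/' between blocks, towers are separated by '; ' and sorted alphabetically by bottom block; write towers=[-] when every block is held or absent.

towers=[C; D/E/A/F] holding=B

step 1 (unstack(C, F)): towers=[B/F; D/E/A] holding=C
step 2 (putdown(C)): towers=[B/F; C; D/E/A] holding=-
step 3 (unstack(B, C)) [no-op]: towers=[B/F; C; D/E/A] holding=-
step 4 (unstack(F, B)): towers=[B; C; D/E/A] holding=F
step 5 (stack(F, A)): towers=[B; C; D/E/A/F] holding=-
step 6 (pickup(B)): towers=[C; D/E/A/F] holding=B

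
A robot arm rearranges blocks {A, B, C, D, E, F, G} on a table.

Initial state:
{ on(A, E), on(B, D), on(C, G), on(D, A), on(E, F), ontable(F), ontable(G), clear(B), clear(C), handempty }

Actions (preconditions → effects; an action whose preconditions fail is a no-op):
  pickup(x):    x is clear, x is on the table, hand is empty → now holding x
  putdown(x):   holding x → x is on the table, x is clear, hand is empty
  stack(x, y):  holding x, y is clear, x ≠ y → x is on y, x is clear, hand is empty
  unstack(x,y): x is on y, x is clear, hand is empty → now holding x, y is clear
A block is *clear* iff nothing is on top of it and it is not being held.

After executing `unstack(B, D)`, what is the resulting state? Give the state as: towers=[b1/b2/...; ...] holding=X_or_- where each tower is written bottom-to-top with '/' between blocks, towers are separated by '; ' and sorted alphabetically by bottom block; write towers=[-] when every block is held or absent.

towers=[F/E/A/D; G/C] holding=B

before: towers=[F/E/A/D/B; G/C] holding=-
pre[unstack(B, D)]: on(B,D) ✓, clear(B) ✓, handempty ✓
all met → apply unstack(B, D)
after:  towers=[F/E/A/D; G/C] holding=B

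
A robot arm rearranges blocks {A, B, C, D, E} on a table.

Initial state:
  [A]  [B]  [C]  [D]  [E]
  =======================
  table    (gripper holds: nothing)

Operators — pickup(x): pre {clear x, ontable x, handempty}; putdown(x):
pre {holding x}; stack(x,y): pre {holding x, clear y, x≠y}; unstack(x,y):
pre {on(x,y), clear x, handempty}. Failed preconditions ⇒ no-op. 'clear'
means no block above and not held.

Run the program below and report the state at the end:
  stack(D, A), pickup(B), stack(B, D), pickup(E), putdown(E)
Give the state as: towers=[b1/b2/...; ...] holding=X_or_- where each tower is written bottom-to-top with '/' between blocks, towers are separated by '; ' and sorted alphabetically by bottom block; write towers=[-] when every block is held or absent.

step 1 (stack(D, A)) [no-op]: towers=[A; B; C; D; E] holding=-
step 2 (pickup(B)): towers=[A; C; D; E] holding=B
step 3 (stack(B, D)): towers=[A; C; D/B; E] holding=-
step 4 (pickup(E)): towers=[A; C; D/B] holding=E
step 5 (putdown(E)): towers=[A; C; D/B; E] holding=-

towers=[A; C; D/B; E] holding=-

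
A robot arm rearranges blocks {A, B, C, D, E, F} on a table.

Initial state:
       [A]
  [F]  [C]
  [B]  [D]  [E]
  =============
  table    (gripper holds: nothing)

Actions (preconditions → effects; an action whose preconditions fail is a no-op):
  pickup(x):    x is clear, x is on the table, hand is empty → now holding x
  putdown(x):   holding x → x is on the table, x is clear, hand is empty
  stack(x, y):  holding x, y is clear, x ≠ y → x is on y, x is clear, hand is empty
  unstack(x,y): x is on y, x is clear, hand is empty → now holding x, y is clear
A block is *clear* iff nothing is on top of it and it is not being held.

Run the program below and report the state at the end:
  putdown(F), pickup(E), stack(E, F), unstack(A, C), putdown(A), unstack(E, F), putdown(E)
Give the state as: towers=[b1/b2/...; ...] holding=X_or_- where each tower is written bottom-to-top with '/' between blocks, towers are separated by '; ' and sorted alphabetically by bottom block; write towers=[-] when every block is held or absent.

towers=[A; B/F; D/C; E] holding=-

step 1 (putdown(F)) [no-op]: towers=[B/F; D/C/A; E] holding=-
step 2 (pickup(E)): towers=[B/F; D/C/A] holding=E
step 3 (stack(E, F)): towers=[B/F/E; D/C/A] holding=-
step 4 (unstack(A, C)): towers=[B/F/E; D/C] holding=A
step 5 (putdown(A)): towers=[A; B/F/E; D/C] holding=-
step 6 (unstack(E, F)): towers=[A; B/F; D/C] holding=E
step 7 (putdown(E)): towers=[A; B/F; D/C; E] holding=-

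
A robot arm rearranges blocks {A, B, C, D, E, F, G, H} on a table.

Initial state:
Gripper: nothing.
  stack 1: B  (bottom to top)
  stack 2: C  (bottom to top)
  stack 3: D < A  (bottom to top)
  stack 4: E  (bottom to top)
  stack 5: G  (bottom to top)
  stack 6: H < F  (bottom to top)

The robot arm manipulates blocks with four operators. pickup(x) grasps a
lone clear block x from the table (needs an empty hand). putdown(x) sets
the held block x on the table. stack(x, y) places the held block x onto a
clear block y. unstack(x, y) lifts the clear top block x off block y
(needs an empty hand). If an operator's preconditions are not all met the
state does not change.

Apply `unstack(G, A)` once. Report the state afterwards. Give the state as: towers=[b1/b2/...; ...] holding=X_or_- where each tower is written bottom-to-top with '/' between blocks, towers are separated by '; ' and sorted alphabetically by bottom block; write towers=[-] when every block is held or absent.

towers=[B; C; D/A; E; G; H/F] holding=-

before: towers=[B; C; D/A; E; G; H/F] holding=-
pre[unstack(G, A)]: on(G,A) ✗, clear(G) ✓, handempty ✓
on(G,A) unmet → unstack(G, A) is a no-op
after:  towers=[B; C; D/A; E; G; H/F] holding=-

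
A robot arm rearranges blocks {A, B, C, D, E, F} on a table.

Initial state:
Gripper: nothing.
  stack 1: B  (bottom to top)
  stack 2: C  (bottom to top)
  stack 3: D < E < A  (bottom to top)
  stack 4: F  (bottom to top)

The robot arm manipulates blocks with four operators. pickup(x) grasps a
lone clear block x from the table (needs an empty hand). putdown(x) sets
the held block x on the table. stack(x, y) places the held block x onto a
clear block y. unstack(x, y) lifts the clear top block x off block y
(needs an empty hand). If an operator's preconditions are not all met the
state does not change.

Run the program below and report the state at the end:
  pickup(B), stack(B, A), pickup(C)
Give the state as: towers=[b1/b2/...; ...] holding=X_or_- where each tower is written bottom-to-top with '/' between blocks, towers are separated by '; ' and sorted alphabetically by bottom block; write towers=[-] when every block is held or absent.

step 1 (pickup(B)): towers=[C; D/E/A; F] holding=B
step 2 (stack(B, A)): towers=[C; D/E/A/B; F] holding=-
step 3 (pickup(C)): towers=[D/E/A/B; F] holding=C

towers=[D/E/A/B; F] holding=C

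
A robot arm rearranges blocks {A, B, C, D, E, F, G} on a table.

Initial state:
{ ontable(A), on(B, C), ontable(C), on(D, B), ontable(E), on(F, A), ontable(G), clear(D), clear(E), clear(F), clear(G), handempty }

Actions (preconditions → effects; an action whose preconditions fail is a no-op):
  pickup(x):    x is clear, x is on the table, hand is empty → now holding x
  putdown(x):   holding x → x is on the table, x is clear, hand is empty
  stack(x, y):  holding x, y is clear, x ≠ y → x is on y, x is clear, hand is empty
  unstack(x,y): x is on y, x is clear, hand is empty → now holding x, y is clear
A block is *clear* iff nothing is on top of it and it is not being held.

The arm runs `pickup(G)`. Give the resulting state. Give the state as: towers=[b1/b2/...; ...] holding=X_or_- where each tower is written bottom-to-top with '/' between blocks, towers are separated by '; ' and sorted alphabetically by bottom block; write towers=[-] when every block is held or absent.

before: towers=[A/F; C/B/D; E; G] holding=-
pre[pickup(G)]: clear(G) ✓, ontable(G) ✓, handempty ✓
all met → apply pickup(G)
after:  towers=[A/F; C/B/D; E] holding=G

towers=[A/F; C/B/D; E] holding=G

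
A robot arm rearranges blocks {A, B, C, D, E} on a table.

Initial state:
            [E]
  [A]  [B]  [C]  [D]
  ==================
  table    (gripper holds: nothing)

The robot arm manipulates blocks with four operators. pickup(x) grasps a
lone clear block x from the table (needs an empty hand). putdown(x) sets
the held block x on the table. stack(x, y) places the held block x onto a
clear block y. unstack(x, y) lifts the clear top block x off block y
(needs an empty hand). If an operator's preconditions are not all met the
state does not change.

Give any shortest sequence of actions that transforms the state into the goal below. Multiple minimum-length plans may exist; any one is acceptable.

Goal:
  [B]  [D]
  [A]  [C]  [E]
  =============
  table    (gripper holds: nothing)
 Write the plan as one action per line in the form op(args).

step 1 (pickup(B)): towers=[A; C/E; D] holding=B
step 2 (stack(B, A)): towers=[A/B; C/E; D] holding=-
step 3 (unstack(E, C)): towers=[A/B; C; D] holding=E
step 4 (putdown(E)): towers=[A/B; C; D; E] holding=-
step 5 (pickup(D)): towers=[A/B; C; E] holding=D
step 6 (stack(D, C)): towers=[A/B; C/D; E] holding=-
goal check: towers=[A/B; C/D; E] holding=- — reached (length 6, optimal by BFS)

pickup(B)
stack(B, A)
unstack(E, C)
putdown(E)
pickup(D)
stack(D, C)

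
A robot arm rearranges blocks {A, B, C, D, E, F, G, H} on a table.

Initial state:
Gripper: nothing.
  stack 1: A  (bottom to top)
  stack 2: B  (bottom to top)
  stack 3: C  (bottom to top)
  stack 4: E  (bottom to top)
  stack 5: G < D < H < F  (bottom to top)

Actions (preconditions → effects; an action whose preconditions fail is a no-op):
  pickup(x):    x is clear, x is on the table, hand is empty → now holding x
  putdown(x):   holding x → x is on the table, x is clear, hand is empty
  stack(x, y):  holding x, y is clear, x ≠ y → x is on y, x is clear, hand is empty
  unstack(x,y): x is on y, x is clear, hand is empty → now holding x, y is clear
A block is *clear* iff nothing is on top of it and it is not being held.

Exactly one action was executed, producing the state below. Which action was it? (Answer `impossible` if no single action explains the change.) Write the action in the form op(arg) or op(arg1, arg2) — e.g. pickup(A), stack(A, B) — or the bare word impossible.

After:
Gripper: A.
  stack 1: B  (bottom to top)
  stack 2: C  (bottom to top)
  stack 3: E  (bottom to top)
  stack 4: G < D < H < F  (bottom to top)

pickup(A)

target: towers=[B; C; E; G/D/H/F] holding=A
         pickup(A) → towers=[B; C; E; G/D/H/F] holding=A  ← match
         pickup(E) → towers=[A; B; C; G/D/H/F] holding=E
         pickup(B) → towers=[A; C; E; G/D/H/F] holding=B
     unstack(F, H) → towers=[A; B; C; E; G/D/H] holding=F
         pickup(C) → towers=[A; B; E; G/D/H/F] holding=C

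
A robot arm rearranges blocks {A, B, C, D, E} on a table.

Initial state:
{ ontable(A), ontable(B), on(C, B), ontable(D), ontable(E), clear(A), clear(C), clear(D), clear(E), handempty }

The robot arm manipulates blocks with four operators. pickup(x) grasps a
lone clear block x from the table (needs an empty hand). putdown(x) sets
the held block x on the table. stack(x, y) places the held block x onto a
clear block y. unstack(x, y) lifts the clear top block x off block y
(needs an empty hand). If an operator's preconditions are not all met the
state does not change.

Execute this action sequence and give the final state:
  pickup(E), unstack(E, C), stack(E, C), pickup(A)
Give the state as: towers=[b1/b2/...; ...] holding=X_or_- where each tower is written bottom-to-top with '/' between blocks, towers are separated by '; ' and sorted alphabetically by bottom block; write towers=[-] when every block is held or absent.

step 1 (pickup(E)): towers=[A; B/C; D] holding=E
step 2 (unstack(E, C)) [no-op]: towers=[A; B/C; D] holding=E
step 3 (stack(E, C)): towers=[A; B/C/E; D] holding=-
step 4 (pickup(A)): towers=[B/C/E; D] holding=A

towers=[B/C/E; D] holding=A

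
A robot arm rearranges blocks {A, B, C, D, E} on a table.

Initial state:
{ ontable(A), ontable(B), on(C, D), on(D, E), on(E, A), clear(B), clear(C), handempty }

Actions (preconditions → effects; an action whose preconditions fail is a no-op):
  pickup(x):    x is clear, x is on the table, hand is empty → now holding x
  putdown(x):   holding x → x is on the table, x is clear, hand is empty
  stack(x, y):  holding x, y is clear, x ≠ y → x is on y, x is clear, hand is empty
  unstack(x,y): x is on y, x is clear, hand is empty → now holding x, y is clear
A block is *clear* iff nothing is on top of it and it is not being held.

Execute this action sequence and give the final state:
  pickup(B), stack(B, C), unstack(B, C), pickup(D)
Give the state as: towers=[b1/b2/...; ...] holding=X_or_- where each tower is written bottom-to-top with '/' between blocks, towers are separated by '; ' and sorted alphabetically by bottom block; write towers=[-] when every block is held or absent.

towers=[A/E/D/C] holding=B

step 1 (pickup(B)): towers=[A/E/D/C] holding=B
step 2 (stack(B, C)): towers=[A/E/D/C/B] holding=-
step 3 (unstack(B, C)): towers=[A/E/D/C] holding=B
step 4 (pickup(D)) [no-op]: towers=[A/E/D/C] holding=B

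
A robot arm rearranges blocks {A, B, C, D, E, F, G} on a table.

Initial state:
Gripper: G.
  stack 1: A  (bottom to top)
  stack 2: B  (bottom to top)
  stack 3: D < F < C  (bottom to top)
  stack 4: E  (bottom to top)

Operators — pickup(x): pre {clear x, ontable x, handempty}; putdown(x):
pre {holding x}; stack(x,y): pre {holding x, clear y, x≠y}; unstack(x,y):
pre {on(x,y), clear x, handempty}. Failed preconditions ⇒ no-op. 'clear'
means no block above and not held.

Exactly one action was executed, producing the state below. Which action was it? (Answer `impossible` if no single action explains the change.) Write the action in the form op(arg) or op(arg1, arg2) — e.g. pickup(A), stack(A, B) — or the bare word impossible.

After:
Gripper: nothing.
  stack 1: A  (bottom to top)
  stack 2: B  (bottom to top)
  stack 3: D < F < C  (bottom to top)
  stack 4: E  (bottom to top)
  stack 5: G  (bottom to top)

target: towers=[A; B; D/F/C; E; G] holding=-
        putdown(G) → towers=[A; B; D/F/C; E; G] holding=-  ← match
       stack(G, B) → towers=[A; B/G; D/F/C; E] holding=-
       stack(G, A) → towers=[A/G; B; D/F/C; E] holding=-
       stack(G, E) → towers=[A; B; D/F/C; E/G] holding=-
       stack(G, C) → towers=[A; B; D/F/C/G; E] holding=-

putdown(G)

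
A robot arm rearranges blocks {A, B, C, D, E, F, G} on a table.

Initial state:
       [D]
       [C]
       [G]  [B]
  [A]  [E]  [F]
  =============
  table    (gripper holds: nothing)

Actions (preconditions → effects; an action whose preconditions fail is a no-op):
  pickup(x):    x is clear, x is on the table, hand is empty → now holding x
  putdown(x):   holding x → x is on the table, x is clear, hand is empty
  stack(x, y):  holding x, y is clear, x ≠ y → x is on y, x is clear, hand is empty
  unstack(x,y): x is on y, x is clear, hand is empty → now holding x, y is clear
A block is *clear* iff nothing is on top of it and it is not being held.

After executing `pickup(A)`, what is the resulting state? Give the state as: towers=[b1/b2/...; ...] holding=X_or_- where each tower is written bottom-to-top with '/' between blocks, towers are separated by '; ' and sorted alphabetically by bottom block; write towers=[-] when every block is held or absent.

before: towers=[A; E/G/C/D; F/B] holding=-
pre[pickup(A)]: clear(A) ok, ontable(A) ok, handempty ok
all met → apply pickup(A)
after:  towers=[E/G/C/D; F/B] holding=A

towers=[E/G/C/D; F/B] holding=A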